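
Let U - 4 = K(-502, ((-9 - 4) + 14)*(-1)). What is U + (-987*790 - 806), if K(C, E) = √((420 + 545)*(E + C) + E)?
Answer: -780532 + 2*I*√121349 ≈ -7.8053e+5 + 696.7*I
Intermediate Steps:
K(C, E) = √(965*C + 966*E) (K(C, E) = √(965*(C + E) + E) = √((965*C + 965*E) + E) = √(965*C + 966*E))
U = 4 + 2*I*√121349 (U = 4 + √(965*(-502) + 966*(((-9 - 4) + 14)*(-1))) = 4 + √(-484430 + 966*((-13 + 14)*(-1))) = 4 + √(-484430 + 966*(1*(-1))) = 4 + √(-484430 + 966*(-1)) = 4 + √(-484430 - 966) = 4 + √(-485396) = 4 + 2*I*√121349 ≈ 4.0 + 696.7*I)
U + (-987*790 - 806) = (4 + 2*I*√121349) + (-987*790 - 806) = (4 + 2*I*√121349) + (-779730 - 806) = (4 + 2*I*√121349) - 780536 = -780532 + 2*I*√121349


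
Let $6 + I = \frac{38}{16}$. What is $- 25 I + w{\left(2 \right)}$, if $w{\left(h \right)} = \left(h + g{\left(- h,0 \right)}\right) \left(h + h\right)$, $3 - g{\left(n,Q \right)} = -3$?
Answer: $\frac{981}{8} \approx 122.63$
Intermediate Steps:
$g{\left(n,Q \right)} = 6$ ($g{\left(n,Q \right)} = 3 - -3 = 3 + 3 = 6$)
$I = - \frac{29}{8}$ ($I = -6 + \frac{38}{16} = -6 + 38 \cdot \frac{1}{16} = -6 + \frac{19}{8} = - \frac{29}{8} \approx -3.625$)
$w{\left(h \right)} = 2 h \left(6 + h\right)$ ($w{\left(h \right)} = \left(h + 6\right) \left(h + h\right) = \left(6 + h\right) 2 h = 2 h \left(6 + h\right)$)
$- 25 I + w{\left(2 \right)} = \left(-25\right) \left(- \frac{29}{8}\right) + 2 \cdot 2 \left(6 + 2\right) = \frac{725}{8} + 2 \cdot 2 \cdot 8 = \frac{725}{8} + 32 = \frac{981}{8}$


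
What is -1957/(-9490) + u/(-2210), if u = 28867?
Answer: -1037011/80665 ≈ -12.856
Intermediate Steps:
-1957/(-9490) + u/(-2210) = -1957/(-9490) + 28867/(-2210) = -1957*(-1/9490) + 28867*(-1/2210) = 1957/9490 - 28867/2210 = -1037011/80665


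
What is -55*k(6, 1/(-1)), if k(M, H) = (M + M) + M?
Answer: -990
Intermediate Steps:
k(M, H) = 3*M (k(M, H) = 2*M + M = 3*M)
-55*k(6, 1/(-1)) = -165*6 = -55*18 = -990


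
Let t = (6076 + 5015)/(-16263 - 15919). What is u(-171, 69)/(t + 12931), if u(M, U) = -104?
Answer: -3346928/416134351 ≈ -0.0080429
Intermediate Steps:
t = -11091/32182 (t = 11091/(-32182) = 11091*(-1/32182) = -11091/32182 ≈ -0.34463)
u(-171, 69)/(t + 12931) = -104/(-11091/32182 + 12931) = -104/416134351/32182 = -104*32182/416134351 = -3346928/416134351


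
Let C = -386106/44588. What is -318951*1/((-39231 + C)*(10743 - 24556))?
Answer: -2370231198/4027912087057 ≈ -0.00058845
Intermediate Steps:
C = -193053/22294 (C = -386106*1/44588 = -193053/22294 ≈ -8.6594)
-318951*1/((-39231 + C)*(10743 - 24556)) = -318951*1/((-39231 - 193053/22294)*(10743 - 24556)) = -318951/((-13813*(-874808967/22294))) = -318951/12083736261171/22294 = -318951*22294/12083736261171 = -2370231198/4027912087057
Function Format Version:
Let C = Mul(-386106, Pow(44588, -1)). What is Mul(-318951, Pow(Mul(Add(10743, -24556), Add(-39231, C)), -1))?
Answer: Rational(-2370231198, 4027912087057) ≈ -0.00058845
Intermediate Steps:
C = Rational(-193053, 22294) (C = Mul(-386106, Rational(1, 44588)) = Rational(-193053, 22294) ≈ -8.6594)
Mul(-318951, Pow(Mul(Add(10743, -24556), Add(-39231, C)), -1)) = Mul(-318951, Pow(Mul(Add(10743, -24556), Add(-39231, Rational(-193053, 22294))), -1)) = Mul(-318951, Pow(Mul(-13813, Rational(-874808967, 22294)), -1)) = Mul(-318951, Pow(Rational(12083736261171, 22294), -1)) = Mul(-318951, Rational(22294, 12083736261171)) = Rational(-2370231198, 4027912087057)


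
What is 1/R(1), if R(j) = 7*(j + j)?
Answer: 1/14 ≈ 0.071429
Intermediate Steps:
R(j) = 14*j (R(j) = 7*(2*j) = 14*j)
1/R(1) = 1/(14*1) = 1/14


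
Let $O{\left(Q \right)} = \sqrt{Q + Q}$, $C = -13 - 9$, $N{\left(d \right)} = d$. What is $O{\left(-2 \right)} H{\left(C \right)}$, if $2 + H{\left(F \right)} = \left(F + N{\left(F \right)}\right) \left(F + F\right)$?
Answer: $3868 i \approx 3868.0 i$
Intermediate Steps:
$C = -22$ ($C = -13 - 9 = -22$)
$H{\left(F \right)} = -2 + 4 F^{2}$ ($H{\left(F \right)} = -2 + \left(F + F\right) \left(F + F\right) = -2 + 2 F 2 F = -2 + 4 F^{2}$)
$O{\left(Q \right)} = \sqrt{2} \sqrt{Q}$ ($O{\left(Q \right)} = \sqrt{2 Q} = \sqrt{2} \sqrt{Q}$)
$O{\left(-2 \right)} H{\left(C \right)} = \sqrt{2} \sqrt{-2} \left(-2 + 4 \left(-22\right)^{2}\right) = \sqrt{2} i \sqrt{2} \left(-2 + 4 \cdot 484\right) = 2 i \left(-2 + 1936\right) = 2 i 1934 = 3868 i$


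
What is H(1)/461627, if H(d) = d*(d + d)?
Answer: 2/461627 ≈ 4.3325e-6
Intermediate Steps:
H(d) = 2*d² (H(d) = d*(2*d) = 2*d²)
H(1)/461627 = (2*1²)/461627 = (2*1)*(1/461627) = 2*(1/461627) = 2/461627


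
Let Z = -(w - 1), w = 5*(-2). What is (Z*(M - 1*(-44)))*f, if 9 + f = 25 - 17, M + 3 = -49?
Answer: 88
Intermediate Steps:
M = -52 (M = -3 - 49 = -52)
w = -10
Z = 11 (Z = -(-10 - 1) = -1*(-11) = 11)
f = -1 (f = -9 + (25 - 17) = -9 + 8 = -1)
(Z*(M - 1*(-44)))*f = (11*(-52 - 1*(-44)))*(-1) = (11*(-52 + 44))*(-1) = (11*(-8))*(-1) = -88*(-1) = 88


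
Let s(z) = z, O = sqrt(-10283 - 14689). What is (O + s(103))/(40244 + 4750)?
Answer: 103/44994 + I*sqrt(6243)/22497 ≈ 0.0022892 + 0.0035121*I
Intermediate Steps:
O = 2*I*sqrt(6243) (O = sqrt(-24972) = 2*I*sqrt(6243) ≈ 158.03*I)
(O + s(103))/(40244 + 4750) = (2*I*sqrt(6243) + 103)/(40244 + 4750) = (103 + 2*I*sqrt(6243))/44994 = (103 + 2*I*sqrt(6243))*(1/44994) = 103/44994 + I*sqrt(6243)/22497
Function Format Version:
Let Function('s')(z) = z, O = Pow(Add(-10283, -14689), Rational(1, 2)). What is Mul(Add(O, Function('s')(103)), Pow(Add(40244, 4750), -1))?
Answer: Add(Rational(103, 44994), Mul(Rational(1, 22497), I, Pow(6243, Rational(1, 2)))) ≈ Add(0.0022892, Mul(0.0035121, I))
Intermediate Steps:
O = Mul(2, I, Pow(6243, Rational(1, 2))) (O = Pow(-24972, Rational(1, 2)) = Mul(2, I, Pow(6243, Rational(1, 2))) ≈ Mul(158.03, I))
Mul(Add(O, Function('s')(103)), Pow(Add(40244, 4750), -1)) = Mul(Add(Mul(2, I, Pow(6243, Rational(1, 2))), 103), Pow(Add(40244, 4750), -1)) = Mul(Add(103, Mul(2, I, Pow(6243, Rational(1, 2)))), Pow(44994, -1)) = Mul(Add(103, Mul(2, I, Pow(6243, Rational(1, 2)))), Rational(1, 44994)) = Add(Rational(103, 44994), Mul(Rational(1, 22497), I, Pow(6243, Rational(1, 2))))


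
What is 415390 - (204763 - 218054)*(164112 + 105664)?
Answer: 3586008206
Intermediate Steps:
415390 - (204763 - 218054)*(164112 + 105664) = 415390 - (-13291)*269776 = 415390 - 1*(-3585592816) = 415390 + 3585592816 = 3586008206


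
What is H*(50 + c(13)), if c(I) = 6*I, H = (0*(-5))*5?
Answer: 0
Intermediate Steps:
H = 0 (H = 0*5 = 0)
H*(50 + c(13)) = 0*(50 + 6*13) = 0*(50 + 78) = 0*128 = 0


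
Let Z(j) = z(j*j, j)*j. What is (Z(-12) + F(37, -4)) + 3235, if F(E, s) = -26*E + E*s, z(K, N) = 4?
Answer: 2077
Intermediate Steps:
Z(j) = 4*j
(Z(-12) + F(37, -4)) + 3235 = (4*(-12) + 37*(-26 - 4)) + 3235 = (-48 + 37*(-30)) + 3235 = (-48 - 1110) + 3235 = -1158 + 3235 = 2077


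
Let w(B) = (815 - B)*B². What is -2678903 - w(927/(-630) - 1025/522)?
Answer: -2049488090918032589/762299535375 ≈ -2.6886e+6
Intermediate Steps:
w(B) = B²*(815 - B)
-2678903 - w(927/(-630) - 1025/522) = -2678903 - (927/(-630) - 1025/522)²*(815 - (927/(-630) - 1025/522)) = -2678903 - (927*(-1/630) - 1025*1/522)²*(815 - (927*(-1/630) - 1025*1/522)) = -2678903 - (-103/70 - 1025/522)²*(815 - (-103/70 - 1025/522)) = -2678903 - (-31379/9135)²*(815 - 1*(-31379/9135)) = -2678903 - 984641641*(815 + 31379/9135)/83448225 = -2678903 - 984641641*7476404/(83448225*9135) = -2678903 - 1*7361578703338964/762299535375 = -2678903 - 7361578703338964/762299535375 = -2049488090918032589/762299535375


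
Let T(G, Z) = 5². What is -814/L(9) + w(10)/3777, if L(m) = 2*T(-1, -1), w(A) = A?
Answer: -1536989/94425 ≈ -16.277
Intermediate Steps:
T(G, Z) = 25
L(m) = 50 (L(m) = 2*25 = 50)
-814/L(9) + w(10)/3777 = -814/50 + 10/3777 = -814*1/50 + 10*(1/3777) = -407/25 + 10/3777 = -1536989/94425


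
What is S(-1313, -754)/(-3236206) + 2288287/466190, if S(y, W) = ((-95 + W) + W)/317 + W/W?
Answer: 1173751146641007/239126869709690 ≈ 4.9085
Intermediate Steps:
S(y, W) = 222/317 + 2*W/317 (S(y, W) = (-95 + 2*W)*(1/317) + 1 = (-95/317 + 2*W/317) + 1 = 222/317 + 2*W/317)
S(-1313, -754)/(-3236206) + 2288287/466190 = (222/317 + (2/317)*(-754))/(-3236206) + 2288287/466190 = (222/317 - 1508/317)*(-1/3236206) + 2288287*(1/466190) = -1286/317*(-1/3236206) + 2288287/466190 = 643/512938651 + 2288287/466190 = 1173751146641007/239126869709690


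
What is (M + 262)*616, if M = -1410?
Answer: -707168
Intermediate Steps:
(M + 262)*616 = (-1410 + 262)*616 = -1148*616 = -707168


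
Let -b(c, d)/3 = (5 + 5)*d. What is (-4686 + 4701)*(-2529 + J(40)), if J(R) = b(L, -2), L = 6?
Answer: -37035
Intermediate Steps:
b(c, d) = -30*d (b(c, d) = -3*(5 + 5)*d = -30*d)
J(R) = 60 (J(R) = -30*(-2) = 60)
(-4686 + 4701)*(-2529 + J(40)) = (-4686 + 4701)*(-2529 + 60) = 15*(-2469) = -37035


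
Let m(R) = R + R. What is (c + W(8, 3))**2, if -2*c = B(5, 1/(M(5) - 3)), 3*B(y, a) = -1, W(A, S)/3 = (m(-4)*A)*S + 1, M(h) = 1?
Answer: 11812969/36 ≈ 3.2814e+5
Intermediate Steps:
m(R) = 2*R
W(A, S) = 3 - 24*A*S (W(A, S) = 3*(((2*(-4))*A)*S + 1) = 3*((-8*A)*S + 1) = 3*(-8*A*S + 1) = 3*(1 - 8*A*S) = 3 - 24*A*S)
B(y, a) = -1/3 (B(y, a) = (1/3)*(-1) = -1/3)
c = 1/6 (c = -1/2*(-1/3) = 1/6 ≈ 0.16667)
(c + W(8, 3))**2 = (1/6 + (3 - 24*8*3))**2 = (1/6 + (3 - 576))**2 = (1/6 - 573)**2 = (-3437/6)**2 = 11812969/36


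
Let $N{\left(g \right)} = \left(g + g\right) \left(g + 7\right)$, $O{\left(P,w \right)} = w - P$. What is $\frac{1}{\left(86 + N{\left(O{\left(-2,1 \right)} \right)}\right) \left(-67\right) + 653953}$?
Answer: $\frac{1}{644171} \approx 1.5524 \cdot 10^{-6}$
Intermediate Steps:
$N{\left(g \right)} = 2 g \left(7 + g\right)$
$\frac{1}{\left(86 + N{\left(O{\left(-2,1 \right)} \right)}\right) \left(-67\right) + 653953} = \frac{1}{\left(86 + 2 \left(1 - -2\right) \left(7 + \left(1 - -2\right)\right)\right) \left(-67\right) + 653953} = \frac{1}{\left(86 + 2 \left(1 + 2\right) \left(7 + \left(1 + 2\right)\right)\right) \left(-67\right) + 653953} = \frac{1}{\left(86 + 2 \cdot 3 \left(7 + 3\right)\right) \left(-67\right) + 653953} = \frac{1}{\left(86 + 2 \cdot 3 \cdot 10\right) \left(-67\right) + 653953} = \frac{1}{\left(86 + 60\right) \left(-67\right) + 653953} = \frac{1}{146 \left(-67\right) + 653953} = \frac{1}{-9782 + 653953} = \frac{1}{644171}$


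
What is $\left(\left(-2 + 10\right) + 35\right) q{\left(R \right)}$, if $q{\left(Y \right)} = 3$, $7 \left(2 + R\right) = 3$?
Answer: $129$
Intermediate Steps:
$R = - \frac{11}{7}$ ($R = -2 + \frac{1}{7} \cdot 3 = -2 + \frac{3}{7} = - \frac{11}{7} \approx -1.5714$)
$\left(\left(-2 + 10\right) + 35\right) q{\left(R \right)} = \left(\left(-2 + 10\right) + 35\right) 3 = \left(8 + 35\right) 3 = 43 \cdot 3 = 129$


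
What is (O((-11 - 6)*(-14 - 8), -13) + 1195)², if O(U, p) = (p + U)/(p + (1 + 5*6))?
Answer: 478340641/324 ≈ 1.4764e+6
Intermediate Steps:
O(U, p) = (U + p)/(31 + p) (O(U, p) = (U + p)/(p + (1 + 30)) = (U + p)/(p + 31) = (U + p)/(31 + p))
(O((-11 - 6)*(-14 - 8), -13) + 1195)² = (((-11 - 6)*(-14 - 8) - 13)/(31 - 13) + 1195)² = ((-17*(-22) - 13)/18 + 1195)² = ((374 - 13)/18 + 1195)² = ((1/18)*361 + 1195)² = (361/18 + 1195)² = (21871/18)² = 478340641/324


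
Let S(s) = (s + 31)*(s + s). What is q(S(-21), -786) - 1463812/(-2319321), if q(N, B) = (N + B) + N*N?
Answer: 406332587086/2319321 ≈ 1.7519e+5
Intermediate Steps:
S(s) = 2*s*(31 + s) (S(s) = (31 + s)*(2*s) = 2*s*(31 + s))
q(N, B) = B + N + N**2 (q(N, B) = (B + N) + N**2 = B + N + N**2)
q(S(-21), -786) - 1463812/(-2319321) = (-786 + 2*(-21)*(31 - 21) + (2*(-21)*(31 - 21))**2) - 1463812/(-2319321) = (-786 + 2*(-21)*10 + (2*(-21)*10)**2) - 1463812*(-1/2319321) = (-786 - 420 + (-420)**2) + 1463812/2319321 = (-786 - 420 + 176400) + 1463812/2319321 = 175194 + 1463812/2319321 = 406332587086/2319321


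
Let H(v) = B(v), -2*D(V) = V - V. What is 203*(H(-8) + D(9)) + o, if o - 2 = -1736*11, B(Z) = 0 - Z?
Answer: -17470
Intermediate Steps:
B(Z) = -Z
D(V) = 0 (D(V) = -(V - V)/2 = -½*0 = 0)
H(v) = -v
o = -19094 (o = 2 - 1736*11 = 2 - 19096 = -19094)
203*(H(-8) + D(9)) + o = 203*(-1*(-8) + 0) - 19094 = 203*(8 + 0) - 19094 = 203*8 - 19094 = 1624 - 19094 = -17470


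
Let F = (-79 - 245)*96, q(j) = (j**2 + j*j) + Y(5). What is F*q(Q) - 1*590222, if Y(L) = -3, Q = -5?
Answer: -2052110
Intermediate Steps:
q(j) = -3 + 2*j**2 (q(j) = (j**2 + j*j) - 3 = (j**2 + j**2) - 3 = 2*j**2 - 3 = -3 + 2*j**2)
F = -31104 (F = -324*96 = -31104)
F*q(Q) - 1*590222 = -31104*(-3 + 2*(-5)**2) - 1*590222 = -31104*(-3 + 2*25) - 590222 = -31104*(-3 + 50) - 590222 = -31104*47 - 590222 = -1461888 - 590222 = -2052110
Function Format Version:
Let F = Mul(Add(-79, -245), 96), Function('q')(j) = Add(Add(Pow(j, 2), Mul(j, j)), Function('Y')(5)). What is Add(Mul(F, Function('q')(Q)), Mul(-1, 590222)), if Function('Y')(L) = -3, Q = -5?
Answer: -2052110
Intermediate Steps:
Function('q')(j) = Add(-3, Mul(2, Pow(j, 2))) (Function('q')(j) = Add(Add(Pow(j, 2), Mul(j, j)), -3) = Add(Add(Pow(j, 2), Pow(j, 2)), -3) = Add(Mul(2, Pow(j, 2)), -3) = Add(-3, Mul(2, Pow(j, 2))))
F = -31104 (F = Mul(-324, 96) = -31104)
Add(Mul(F, Function('q')(Q)), Mul(-1, 590222)) = Add(Mul(-31104, Add(-3, Mul(2, Pow(-5, 2)))), Mul(-1, 590222)) = Add(Mul(-31104, Add(-3, Mul(2, 25))), -590222) = Add(Mul(-31104, Add(-3, 50)), -590222) = Add(Mul(-31104, 47), -590222) = Add(-1461888, -590222) = -2052110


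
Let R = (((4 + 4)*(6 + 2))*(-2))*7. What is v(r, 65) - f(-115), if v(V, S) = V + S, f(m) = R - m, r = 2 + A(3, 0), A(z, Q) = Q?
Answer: 848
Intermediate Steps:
r = 2 (r = 2 + 0 = 2)
R = -896 (R = ((8*8)*(-2))*7 = (64*(-2))*7 = -128*7 = -896)
f(m) = -896 - m
v(V, S) = S + V
v(r, 65) - f(-115) = (65 + 2) - (-896 - 1*(-115)) = 67 - (-896 + 115) = 67 - 1*(-781) = 67 + 781 = 848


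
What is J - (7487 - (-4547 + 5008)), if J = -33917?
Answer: -40943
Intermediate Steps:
J - (7487 - (-4547 + 5008)) = -33917 - (7487 - (-4547 + 5008)) = -33917 - (7487 - 1*461) = -33917 - (7487 - 461) = -33917 - 1*7026 = -33917 - 7026 = -40943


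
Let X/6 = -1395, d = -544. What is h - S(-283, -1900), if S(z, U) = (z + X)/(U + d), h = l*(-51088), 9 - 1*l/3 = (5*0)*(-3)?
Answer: -3371203597/2444 ≈ -1.3794e+6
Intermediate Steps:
l = 27 (l = 27 - 3*5*0*(-3) = 27 - 0*(-3) = 27 - 3*0 = 27 + 0 = 27)
X = -8370 (X = 6*(-1395) = -8370)
h = -1379376 (h = 27*(-51088) = -1379376)
S(z, U) = (-8370 + z)/(-544 + U) (S(z, U) = (z - 8370)/(U - 544) = (-8370 + z)/(-544 + U))
h - S(-283, -1900) = -1379376 - (-8370 - 283)/(-544 - 1900) = -1379376 - (-8653)/(-2444) = -1379376 - (-1)*(-8653)/2444 = -1379376 - 1*8653/2444 = -1379376 - 8653/2444 = -3371203597/2444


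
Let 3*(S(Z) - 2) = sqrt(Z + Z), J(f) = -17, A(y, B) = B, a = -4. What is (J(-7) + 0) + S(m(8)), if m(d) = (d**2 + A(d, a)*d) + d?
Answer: -15 + 4*sqrt(5)/3 ≈ -12.019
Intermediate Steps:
m(d) = d**2 - 3*d (m(d) = (d**2 - 4*d) + d = d**2 - 3*d)
S(Z) = 2 + sqrt(2)*sqrt(Z)/3 (S(Z) = 2 + sqrt(Z + Z)/3 = 2 + sqrt(2*Z)/3 = 2 + (sqrt(2)*sqrt(Z))/3 = 2 + sqrt(2)*sqrt(Z)/3)
(J(-7) + 0) + S(m(8)) = (-17 + 0) + (2 + sqrt(2)*sqrt(8*(-3 + 8))/3) = -17 + (2 + sqrt(2)*sqrt(8*5)/3) = -17 + (2 + sqrt(2)*sqrt(40)/3) = -17 + (2 + sqrt(2)*(2*sqrt(10))/3) = -17 + (2 + 4*sqrt(5)/3) = -15 + 4*sqrt(5)/3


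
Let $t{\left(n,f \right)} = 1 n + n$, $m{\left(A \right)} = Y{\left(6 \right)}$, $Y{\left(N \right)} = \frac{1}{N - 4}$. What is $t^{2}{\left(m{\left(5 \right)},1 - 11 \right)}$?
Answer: $1$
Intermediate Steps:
$Y{\left(N \right)} = \frac{1}{-4 + N}$
$m{\left(A \right)} = \frac{1}{2}$ ($m{\left(A \right)} = \frac{1}{-4 + 6} = \frac{1}{2}$)
$t{\left(n,f \right)} = 2 n$ ($t{\left(n,f \right)} = n + n = 2 n$)
$t^{2}{\left(m{\left(5 \right)},1 - 11 \right)} = \left(2 \cdot \frac{1}{2}\right)^{2} = 1^{2} = 1$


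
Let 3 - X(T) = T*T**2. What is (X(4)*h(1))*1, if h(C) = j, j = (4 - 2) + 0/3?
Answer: -122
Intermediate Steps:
X(T) = 3 - T**3 (X(T) = 3 - T*T**2 = 3 - T**3)
j = 2 (j = 2 + 0*(1/3) = 2 + 0 = 2)
h(C) = 2
(X(4)*h(1))*1 = ((3 - 1*4**3)*2)*1 = ((3 - 1*64)*2)*1 = ((3 - 64)*2)*1 = -61*2*1 = -122*1 = -122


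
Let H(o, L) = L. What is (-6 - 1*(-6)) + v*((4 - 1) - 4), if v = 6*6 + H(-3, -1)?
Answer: -35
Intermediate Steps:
v = 35 (v = 6*6 - 1 = 36 - 1 = 35)
(-6 - 1*(-6)) + v*((4 - 1) - 4) = (-6 - 1*(-6)) + 35*((4 - 1) - 4) = (-6 + 6) + 35*(3 - 4) = 0 + 35*(-1) = 0 - 35 = -35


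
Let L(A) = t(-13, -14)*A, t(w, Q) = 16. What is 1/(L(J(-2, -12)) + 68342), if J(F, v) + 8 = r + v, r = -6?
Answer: 1/67926 ≈ 1.4722e-5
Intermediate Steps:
J(F, v) = -14 + v (J(F, v) = -8 + (-6 + v) = -14 + v)
L(A) = 16*A
1/(L(J(-2, -12)) + 68342) = 1/(16*(-14 - 12) + 68342) = 1/(16*(-26) + 68342) = 1/(-416 + 68342) = 1/67926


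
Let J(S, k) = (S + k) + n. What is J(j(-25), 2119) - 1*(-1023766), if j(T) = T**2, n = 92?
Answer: 1026602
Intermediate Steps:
J(S, k) = 92 + S + k (J(S, k) = (S + k) + 92 = 92 + S + k)
J(j(-25), 2119) - 1*(-1023766) = (92 + (-25)**2 + 2119) - 1*(-1023766) = (92 + 625 + 2119) + 1023766 = 2836 + 1023766 = 1026602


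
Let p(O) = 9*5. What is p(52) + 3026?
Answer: 3071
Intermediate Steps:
p(O) = 45
p(52) + 3026 = 45 + 3026 = 3071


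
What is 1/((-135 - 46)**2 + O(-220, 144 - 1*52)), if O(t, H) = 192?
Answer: 1/32953 ≈ 3.0346e-5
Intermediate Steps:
1/((-135 - 46)**2 + O(-220, 144 - 1*52)) = 1/((-135 - 46)**2 + 192) = 1/((-181)**2 + 192) = 1/(32761 + 192) = 1/32953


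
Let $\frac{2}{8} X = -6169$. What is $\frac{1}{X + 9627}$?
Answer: $- \frac{1}{15049} \approx -6.645 \cdot 10^{-5}$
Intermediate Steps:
$X = -24676$ ($X = 4 \left(-6169\right) = -24676$)
$\frac{1}{X + 9627} = \frac{1}{-24676 + 9627} = \frac{1}{-15049} = - \frac{1}{15049}$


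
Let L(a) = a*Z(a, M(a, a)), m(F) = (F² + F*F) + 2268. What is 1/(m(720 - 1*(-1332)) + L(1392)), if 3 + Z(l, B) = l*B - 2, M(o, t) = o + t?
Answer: 1/5402873292 ≈ 1.8509e-10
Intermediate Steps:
Z(l, B) = -5 + B*l (Z(l, B) = -3 + (l*B - 2) = -3 + (B*l - 2) = -3 + (-2 + B*l) = -5 + B*l)
m(F) = 2268 + 2*F² (m(F) = (F² + F²) + 2268 = 2*F² + 2268 = 2268 + 2*F²)
L(a) = a*(-5 + 2*a²) (L(a) = a*(-5 + (a + a)*a) = a*(-5 + (2*a)*a) = a*(-5 + 2*a²))
1/(m(720 - 1*(-1332)) + L(1392)) = 1/((2268 + 2*(720 - 1*(-1332))²) + 1392*(-5 + 2*1392²)) = 1/((2268 + 2*(720 + 1332)²) + 1392*(-5 + 2*1937664)) = 1/((2268 + 2*2052²) + 1392*(-5 + 3875328)) = 1/((2268 + 2*4210704) + 1392*3875323) = 1/((2268 + 8421408) + 5394449616) = 1/(8423676 + 5394449616) = 1/5402873292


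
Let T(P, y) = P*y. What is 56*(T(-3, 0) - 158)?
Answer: -8848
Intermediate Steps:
56*(T(-3, 0) - 158) = 56*(-3*0 - 158) = 56*(0 - 158) = 56*(-158) = -8848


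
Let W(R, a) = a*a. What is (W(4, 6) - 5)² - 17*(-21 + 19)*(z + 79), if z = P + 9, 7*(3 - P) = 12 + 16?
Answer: 3919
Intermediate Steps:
P = -1 (P = 3 - (12 + 16)/7 = 3 - ⅐*28 = 3 - 4 = -1)
W(R, a) = a²
z = 8 (z = -1 + 9 = 8)
(W(4, 6) - 5)² - 17*(-21 + 19)*(z + 79) = (6² - 5)² - 17*(-21 + 19)*(8 + 79) = (36 - 5)² - (-34)*87 = 31² - 17*(-174) = 961 + 2958 = 3919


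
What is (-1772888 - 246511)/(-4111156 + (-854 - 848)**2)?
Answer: 673133/404784 ≈ 1.6629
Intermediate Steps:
(-1772888 - 246511)/(-4111156 + (-854 - 848)**2) = -2019399/(-4111156 + (-1702)**2) = -2019399/(-4111156 + 2896804) = -2019399/(-1214352) = -2019399*(-1/1214352) = 673133/404784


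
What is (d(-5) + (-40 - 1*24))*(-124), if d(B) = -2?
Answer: 8184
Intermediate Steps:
(d(-5) + (-40 - 1*24))*(-124) = (-2 + (-40 - 1*24))*(-124) = (-2 + (-40 - 24))*(-124) = (-2 - 64)*(-124) = -66*(-124) = 8184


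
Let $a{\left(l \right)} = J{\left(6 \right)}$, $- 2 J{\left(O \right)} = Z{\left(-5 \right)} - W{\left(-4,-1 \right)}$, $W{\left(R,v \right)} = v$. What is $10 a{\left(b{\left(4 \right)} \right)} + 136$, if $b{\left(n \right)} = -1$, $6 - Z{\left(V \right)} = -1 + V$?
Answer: $71$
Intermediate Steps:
$Z{\left(V \right)} = 7 - V$ ($Z{\left(V \right)} = 6 - \left(-1 + V\right) = 7 - V$)
$J{\left(O \right)} = - \frac{13}{2}$ ($J{\left(O \right)} = - \frac{\left(7 - -5\right) - -1}{2} = - \frac{\left(7 + 5\right) + 1}{2} = - \frac{12 + 1}{2} = \left(- \frac{1}{2}\right) 13 = - \frac{13}{2}$)
$a{\left(l \right)} = - \frac{13}{2}$
$10 a{\left(b{\left(4 \right)} \right)} + 136 = 10 \left(- \frac{13}{2}\right) + 136 = -65 + 136 = 71$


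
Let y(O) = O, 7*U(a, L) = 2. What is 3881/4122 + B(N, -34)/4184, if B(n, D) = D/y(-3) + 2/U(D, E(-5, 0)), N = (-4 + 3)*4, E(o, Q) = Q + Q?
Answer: 8156837/8623224 ≈ 0.94592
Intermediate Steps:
E(o, Q) = 2*Q
U(a, L) = 2/7 (U(a, L) = (⅐)*2 = 2/7)
N = -4 (N = -1*4 = -4)
B(n, D) = 7 - D/3 (B(n, D) = D/(-3) + 2/(2/7) = D*(-⅓) + 2*(7/2) = -D/3 + 7 = 7 - D/3)
3881/4122 + B(N, -34)/4184 = 3881/4122 + (7 - ⅓*(-34))/4184 = 3881*(1/4122) + (7 + 34/3)*(1/4184) = 3881/4122 + (55/3)*(1/4184) = 3881/4122 + 55/12552 = 8156837/8623224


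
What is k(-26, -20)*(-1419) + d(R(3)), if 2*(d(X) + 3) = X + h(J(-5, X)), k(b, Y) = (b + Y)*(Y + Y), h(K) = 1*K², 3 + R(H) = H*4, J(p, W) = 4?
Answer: -5221901/2 ≈ -2.6110e+6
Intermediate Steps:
R(H) = -3 + 4*H (R(H) = -3 + H*4 = -3 + 4*H)
h(K) = K²
k(b, Y) = 2*Y*(Y + b) (k(b, Y) = (Y + b)*(2*Y) = 2*Y*(Y + b))
d(X) = 5 + X/2 (d(X) = -3 + (X + 4²)/2 = -3 + (X + 16)/2 = -3 + (16 + X)/2 = -3 + (8 + X/2) = 5 + X/2)
k(-26, -20)*(-1419) + d(R(3)) = (2*(-20)*(-20 - 26))*(-1419) + (5 + (-3 + 4*3)/2) = (2*(-20)*(-46))*(-1419) + (5 + (-3 + 12)/2) = 1840*(-1419) + (5 + (½)*9) = -2610960 + (5 + 9/2) = -2610960 + 19/2 = -5221901/2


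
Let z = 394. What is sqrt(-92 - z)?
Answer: 9*I*sqrt(6) ≈ 22.045*I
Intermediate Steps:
sqrt(-92 - z) = sqrt(-92 - 1*394) = sqrt(-92 - 394) = sqrt(-486) = 9*I*sqrt(6)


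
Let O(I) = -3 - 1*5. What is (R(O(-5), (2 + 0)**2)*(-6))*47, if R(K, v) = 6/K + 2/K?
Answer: 282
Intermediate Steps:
O(I) = -8 (O(I) = -3 - 5 = -8)
R(K, v) = 8/K
(R(O(-5), (2 + 0)**2)*(-6))*47 = ((8/(-8))*(-6))*47 = ((8*(-1/8))*(-6))*47 = -1*(-6)*47 = 6*47 = 282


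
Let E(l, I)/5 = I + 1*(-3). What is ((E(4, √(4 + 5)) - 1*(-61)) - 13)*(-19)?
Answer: -912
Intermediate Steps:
E(l, I) = -15 + 5*I (E(l, I) = 5*(I + 1*(-3)) = 5*(I - 3) = 5*(-3 + I) = -15 + 5*I)
((E(4, √(4 + 5)) - 1*(-61)) - 13)*(-19) = (((-15 + 5*√(4 + 5)) - 1*(-61)) - 13)*(-19) = (((-15 + 5*√9) + 61) - 13)*(-19) = (((-15 + 5*3) + 61) - 13)*(-19) = (((-15 + 15) + 61) - 13)*(-19) = ((0 + 61) - 13)*(-19) = (61 - 13)*(-19) = 48*(-19) = -912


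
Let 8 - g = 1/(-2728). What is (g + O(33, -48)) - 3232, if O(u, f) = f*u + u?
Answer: -13026199/2728 ≈ -4775.0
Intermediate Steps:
O(u, f) = u + f*u
g = 21825/2728 (g = 8 - 1/(-2728) = 8 - 1*(-1/2728) = 8 + 1/2728 = 21825/2728 ≈ 8.0004)
(g + O(33, -48)) - 3232 = (21825/2728 + 33*(1 - 48)) - 3232 = (21825/2728 + 33*(-47)) - 3232 = (21825/2728 - 1551) - 3232 = -4209303/2728 - 3232 = -13026199/2728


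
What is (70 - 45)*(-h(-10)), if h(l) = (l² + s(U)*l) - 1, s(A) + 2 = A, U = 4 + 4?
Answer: -975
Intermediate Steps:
U = 8
s(A) = -2 + A
h(l) = -1 + l² + 6*l (h(l) = (l² + (-2 + 8)*l) - 1 = (l² + 6*l) - 1 = -1 + l² + 6*l)
(70 - 45)*(-h(-10)) = (70 - 45)*(-(-1 + (-10)² + 6*(-10))) = 25*(-(-1 + 100 - 60)) = 25*(-1*39) = 25*(-39) = -975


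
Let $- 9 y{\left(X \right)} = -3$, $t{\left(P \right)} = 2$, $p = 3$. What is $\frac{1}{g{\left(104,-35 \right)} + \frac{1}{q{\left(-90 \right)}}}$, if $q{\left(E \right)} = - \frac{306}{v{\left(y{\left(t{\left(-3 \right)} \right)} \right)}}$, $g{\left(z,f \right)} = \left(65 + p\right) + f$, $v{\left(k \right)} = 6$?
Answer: $\frac{51}{1682} \approx 0.030321$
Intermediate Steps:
$y{\left(X \right)} = \frac{1}{3}$ ($y{\left(X \right)} = \left(- \frac{1}{9}\right) \left(-3\right) = \frac{1}{3}$)
$g{\left(z,f \right)} = 68 + f$ ($g{\left(z,f \right)} = \left(65 + 3\right) + f = 68 + f$)
$q{\left(E \right)} = -51$ ($q{\left(E \right)} = - \frac{306}{6} = \left(-306\right) \frac{1}{6} = -51$)
$\frac{1}{g{\left(104,-35 \right)} + \frac{1}{q{\left(-90 \right)}}} = \frac{1}{\left(68 - 35\right) + \frac{1}{-51}} = \frac{1}{33 - \frac{1}{51}} = \frac{1}{\frac{1682}{51}} = \frac{51}{1682}$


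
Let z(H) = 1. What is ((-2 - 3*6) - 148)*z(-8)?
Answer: -168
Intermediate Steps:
((-2 - 3*6) - 148)*z(-8) = ((-2 - 3*6) - 148)*1 = ((-2 - 18) - 148)*1 = (-20 - 148)*1 = -168*1 = -168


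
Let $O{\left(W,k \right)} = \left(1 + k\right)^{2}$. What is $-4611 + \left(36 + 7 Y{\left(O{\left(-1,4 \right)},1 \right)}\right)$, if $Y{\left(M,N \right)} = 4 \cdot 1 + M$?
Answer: $-4372$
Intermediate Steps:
$Y{\left(M,N \right)} = 4 + M$
$-4611 + \left(36 + 7 Y{\left(O{\left(-1,4 \right)},1 \right)}\right) = -4611 + \left(36 + 7 \left(4 + \left(1 + 4\right)^{2}\right)\right) = -4611 + \left(36 + 7 \left(4 + 5^{2}\right)\right) = -4611 + \left(36 + 7 \left(4 + 25\right)\right) = -4611 + \left(36 + 7 \cdot 29\right) = -4611 + \left(36 + 203\right) = -4611 + 239 = -4372$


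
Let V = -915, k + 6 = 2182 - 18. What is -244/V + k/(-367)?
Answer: -30902/5505 ≈ -5.6134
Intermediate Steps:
k = 2158 (k = -6 + (2182 - 18) = -6 + 2164 = 2158)
-244/V + k/(-367) = -244/(-915) + 2158/(-367) = -244*(-1/915) + 2158*(-1/367) = 4/15 - 2158/367 = -30902/5505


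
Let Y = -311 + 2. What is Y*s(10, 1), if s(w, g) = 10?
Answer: -3090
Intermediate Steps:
Y = -309
Y*s(10, 1) = -309*10 = -3090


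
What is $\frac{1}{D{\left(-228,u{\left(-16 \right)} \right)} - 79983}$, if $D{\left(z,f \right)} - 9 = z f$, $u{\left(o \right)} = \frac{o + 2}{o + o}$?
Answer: $- \frac{4}{320295} \approx -1.2488 \cdot 10^{-5}$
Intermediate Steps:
$u{\left(o \right)} = \frac{2 + o}{2 o}$
$D{\left(z,f \right)} = 9 + f z$ ($D{\left(z,f \right)} = 9 + z f = 9 + f z$)
$\frac{1}{D{\left(-228,u{\left(-16 \right)} \right)} - 79983} = \frac{1}{\left(9 + \frac{2 - 16}{2 \left(-16\right)} \left(-228\right)\right) - 79983} = \frac{1}{\left(9 + \frac{1}{2} \left(- \frac{1}{16}\right) \left(-14\right) \left(-228\right)\right) - 79983} = \frac{1}{\left(9 + \frac{7}{16} \left(-228\right)\right) - 79983} = \frac{1}{\left(9 - \frac{399}{4}\right) - 79983} = \frac{1}{- \frac{363}{4} - 79983} = \frac{1}{- \frac{320295}{4}} = - \frac{4}{320295}$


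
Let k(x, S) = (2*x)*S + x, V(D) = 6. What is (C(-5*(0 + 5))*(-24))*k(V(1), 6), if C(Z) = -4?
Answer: 7488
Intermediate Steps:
k(x, S) = x + 2*S*x (k(x, S) = 2*S*x + x = x + 2*S*x)
(C(-5*(0 + 5))*(-24))*k(V(1), 6) = (-4*(-24))*(6*(1 + 2*6)) = 96*(6*(1 + 12)) = 96*(6*13) = 96*78 = 7488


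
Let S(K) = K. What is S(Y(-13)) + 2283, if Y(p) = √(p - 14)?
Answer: 2283 + 3*I*√3 ≈ 2283.0 + 5.1962*I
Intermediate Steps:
Y(p) = √(-14 + p)
S(Y(-13)) + 2283 = √(-14 - 13) + 2283 = √(-27) + 2283 = 3*I*√3 + 2283 = 2283 + 3*I*√3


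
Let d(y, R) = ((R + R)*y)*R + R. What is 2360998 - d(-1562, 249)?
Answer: 196051873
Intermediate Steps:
d(y, R) = R + 2*y*R² (d(y, R) = ((2*R)*y)*R + R = (2*R*y)*R + R = 2*y*R² + R = R + 2*y*R²)
2360998 - d(-1562, 249) = 2360998 - 249*(1 + 2*249*(-1562)) = 2360998 - 249*(1 - 777876) = 2360998 - 249*(-777875) = 2360998 - 1*(-193690875) = 2360998 + 193690875 = 196051873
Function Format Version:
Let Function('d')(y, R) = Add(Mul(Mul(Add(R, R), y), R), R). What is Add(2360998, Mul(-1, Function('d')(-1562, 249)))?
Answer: 196051873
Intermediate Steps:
Function('d')(y, R) = Add(R, Mul(2, y, Pow(R, 2))) (Function('d')(y, R) = Add(Mul(Mul(Mul(2, R), y), R), R) = Add(Mul(Mul(2, R, y), R), R) = Add(Mul(2, y, Pow(R, 2)), R) = Add(R, Mul(2, y, Pow(R, 2))))
Add(2360998, Mul(-1, Function('d')(-1562, 249))) = Add(2360998, Mul(-1, Mul(249, Add(1, Mul(2, 249, -1562))))) = Add(2360998, Mul(-1, Mul(249, Add(1, -777876)))) = Add(2360998, Mul(-1, Mul(249, -777875))) = Add(2360998, Mul(-1, -193690875)) = Add(2360998, 193690875) = 196051873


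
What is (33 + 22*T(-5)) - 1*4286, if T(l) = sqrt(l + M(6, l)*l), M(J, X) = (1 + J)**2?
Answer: -4253 + 110*I*sqrt(10) ≈ -4253.0 + 347.85*I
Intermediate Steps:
T(l) = 5*sqrt(2)*sqrt(l) (T(l) = sqrt(l + (1 + 6)**2*l) = sqrt(l + 7**2*l) = sqrt(l + 49*l) = sqrt(50*l) = 5*sqrt(2)*sqrt(l))
(33 + 22*T(-5)) - 1*4286 = (33 + 22*(5*sqrt(2)*sqrt(-5))) - 1*4286 = (33 + 22*(5*sqrt(2)*(I*sqrt(5)))) - 4286 = (33 + 22*(5*I*sqrt(10))) - 4286 = (33 + 110*I*sqrt(10)) - 4286 = -4253 + 110*I*sqrt(10)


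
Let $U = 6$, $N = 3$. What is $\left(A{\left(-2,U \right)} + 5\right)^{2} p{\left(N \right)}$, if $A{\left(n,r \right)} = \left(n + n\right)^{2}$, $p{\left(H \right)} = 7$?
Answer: $3087$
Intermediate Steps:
$A{\left(n,r \right)} = 4 n^{2}$ ($A{\left(n,r \right)} = \left(2 n\right)^{2} = 4 n^{2}$)
$\left(A{\left(-2,U \right)} + 5\right)^{2} p{\left(N \right)} = \left(4 \left(-2\right)^{2} + 5\right)^{2} \cdot 7 = \left(4 \cdot 4 + 5\right)^{2} \cdot 7 = \left(16 + 5\right)^{2} \cdot 7 = 21^{2} \cdot 7 = 441 \cdot 7 = 3087$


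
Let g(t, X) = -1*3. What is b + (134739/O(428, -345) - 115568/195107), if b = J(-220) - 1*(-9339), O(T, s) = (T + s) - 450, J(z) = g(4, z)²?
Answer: 643025771083/71604269 ≈ 8980.3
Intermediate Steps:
g(t, X) = -3
J(z) = 9 (J(z) = (-3)² = 9)
O(T, s) = -450 + T + s
b = 9348 (b = 9 - 1*(-9339) = 9 + 9339 = 9348)
b + (134739/O(428, -345) - 115568/195107) = 9348 + (134739/(-450 + 428 - 345) - 115568/195107) = 9348 + (134739/(-367) - 115568*1/195107) = 9348 + (134739*(-1/367) - 115568/195107) = 9348 + (-134739/367 - 115568/195107) = 9348 - 26330935529/71604269 = 643025771083/71604269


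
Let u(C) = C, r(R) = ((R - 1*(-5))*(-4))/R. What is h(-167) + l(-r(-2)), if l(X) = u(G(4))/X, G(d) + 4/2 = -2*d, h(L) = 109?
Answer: 332/3 ≈ 110.67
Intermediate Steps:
r(R) = (-20 - 4*R)/R (r(R) = ((R + 5)*(-4))/R = ((5 + R)*(-4))/R = (-20 - 4*R)/R)
G(d) = -2 - 2*d
l(X) = -10/X (l(X) = (-2 - 2*4)/X = (-2 - 8)/X = -10/X)
h(-167) + l(-r(-2)) = 109 - 10*(-1/(-4 - 20/(-2))) = 109 - 10*(-1/(-4 - 20*(-½))) = 109 - 10*(-1/(-4 + 10)) = 109 - 10/((-1*6)) = 109 - 10/(-6) = 109 - 10*(-⅙) = 109 + 5/3 = 332/3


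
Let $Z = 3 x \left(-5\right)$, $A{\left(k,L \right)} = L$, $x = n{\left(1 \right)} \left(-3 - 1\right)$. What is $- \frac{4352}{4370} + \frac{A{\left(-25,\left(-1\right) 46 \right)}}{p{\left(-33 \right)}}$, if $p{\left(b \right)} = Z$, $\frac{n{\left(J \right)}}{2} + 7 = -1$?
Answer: $- \frac{39769}{41952} \approx -0.94796$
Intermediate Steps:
$n{\left(J \right)} = -16$ ($n{\left(J \right)} = -14 + 2 \left(-1\right) = -14 - 2 = -16$)
$x = 64$ ($x = - 16 \left(-3 - 1\right) = \left(-16\right) \left(-4\right) = 64$)
$Z = -960$ ($Z = 3 \cdot 64 \left(-5\right) = 192 \left(-5\right) = -960$)
$p{\left(b \right)} = -960$
$- \frac{4352}{4370} + \frac{A{\left(-25,\left(-1\right) 46 \right)}}{p{\left(-33 \right)}} = - \frac{4352}{4370} + \frac{\left(-1\right) 46}{-960} = \left(-4352\right) \frac{1}{4370} - - \frac{23}{480} = - \frac{2176}{2185} + \frac{23}{480} = - \frac{39769}{41952}$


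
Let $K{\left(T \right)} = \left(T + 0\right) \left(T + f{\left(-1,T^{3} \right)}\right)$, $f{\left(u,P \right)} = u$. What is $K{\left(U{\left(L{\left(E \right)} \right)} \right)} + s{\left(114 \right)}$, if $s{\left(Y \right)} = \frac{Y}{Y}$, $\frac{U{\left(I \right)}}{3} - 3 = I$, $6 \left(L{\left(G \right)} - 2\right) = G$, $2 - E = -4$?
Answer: $307$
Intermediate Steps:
$E = 6$ ($E = 2 - -4 = 2 + 4 = 6$)
$L{\left(G \right)} = 2 + \frac{G}{6}$
$U{\left(I \right)} = 9 + 3 I$
$K{\left(T \right)} = T \left(-1 + T\right)$ ($K{\left(T \right)} = \left(T + 0\right) \left(T - 1\right) = T \left(-1 + T\right)$)
$s{\left(Y \right)} = 1$
$K{\left(U{\left(L{\left(E \right)} \right)} \right)} + s{\left(114 \right)} = \left(9 + 3 \left(2 + \frac{1}{6} \cdot 6\right)\right) \left(-1 + \left(9 + 3 \left(2 + \frac{1}{6} \cdot 6\right)\right)\right) + 1 = \left(9 + 3 \left(2 + 1\right)\right) \left(-1 + \left(9 + 3 \left(2 + 1\right)\right)\right) + 1 = \left(9 + 3 \cdot 3\right) \left(-1 + \left(9 + 3 \cdot 3\right)\right) + 1 = \left(9 + 9\right) \left(-1 + \left(9 + 9\right)\right) + 1 = 18 \left(-1 + 18\right) + 1 = 18 \cdot 17 + 1 = 306 + 1 = 307$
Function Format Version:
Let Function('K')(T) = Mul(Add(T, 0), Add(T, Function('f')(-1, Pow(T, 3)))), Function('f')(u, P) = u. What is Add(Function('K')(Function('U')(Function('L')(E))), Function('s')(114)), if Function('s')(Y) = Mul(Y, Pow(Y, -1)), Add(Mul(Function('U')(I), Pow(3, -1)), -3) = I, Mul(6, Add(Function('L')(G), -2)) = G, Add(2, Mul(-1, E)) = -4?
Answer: 307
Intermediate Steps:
E = 6 (E = Add(2, Mul(-1, -4)) = Add(2, 4) = 6)
Function('L')(G) = Add(2, Mul(Rational(1, 6), G))
Function('U')(I) = Add(9, Mul(3, I))
Function('K')(T) = Mul(T, Add(-1, T)) (Function('K')(T) = Mul(Add(T, 0), Add(T, -1)) = Mul(T, Add(-1, T)))
Function('s')(Y) = 1
Add(Function('K')(Function('U')(Function('L')(E))), Function('s')(114)) = Add(Mul(Add(9, Mul(3, Add(2, Mul(Rational(1, 6), 6)))), Add(-1, Add(9, Mul(3, Add(2, Mul(Rational(1, 6), 6)))))), 1) = Add(Mul(Add(9, Mul(3, Add(2, 1))), Add(-1, Add(9, Mul(3, Add(2, 1))))), 1) = Add(Mul(Add(9, Mul(3, 3)), Add(-1, Add(9, Mul(3, 3)))), 1) = Add(Mul(Add(9, 9), Add(-1, Add(9, 9))), 1) = Add(Mul(18, Add(-1, 18)), 1) = Add(Mul(18, 17), 1) = Add(306, 1) = 307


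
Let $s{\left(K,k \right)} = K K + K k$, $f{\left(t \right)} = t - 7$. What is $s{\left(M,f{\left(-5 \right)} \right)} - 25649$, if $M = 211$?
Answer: $16340$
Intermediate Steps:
$f{\left(t \right)} = -7 + t$ ($f{\left(t \right)} = t - 7 = -7 + t$)
$s{\left(K,k \right)} = K^{2} + K k$
$s{\left(M,f{\left(-5 \right)} \right)} - 25649 = 211 \left(211 - 12\right) - 25649 = 211 \cdot 199 - 25649 = 41989 - 25649 = 16340$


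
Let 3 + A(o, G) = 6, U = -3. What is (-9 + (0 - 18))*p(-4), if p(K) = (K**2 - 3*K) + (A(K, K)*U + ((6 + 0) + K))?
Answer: -567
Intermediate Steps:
A(o, G) = 3 (A(o, G) = -3 + 6 = 3)
p(K) = -3 + K**2 - 2*K (p(K) = (K**2 - 3*K) + (3*(-3) + ((6 + 0) + K)) = (K**2 - 3*K) + (-9 + (6 + K)) = (K**2 - 3*K) + (-3 + K) = -3 + K**2 - 2*K)
(-9 + (0 - 18))*p(-4) = (-9 + (0 - 18))*(-3 + (-4)**2 - 2*(-4)) = (-9 - 18)*(-3 + 16 + 8) = -27*21 = -567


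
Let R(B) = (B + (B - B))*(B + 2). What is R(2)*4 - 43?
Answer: -11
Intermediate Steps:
R(B) = B*(2 + B) (R(B) = (B + 0)*(2 + B) = B*(2 + B))
R(2)*4 - 43 = (2*(2 + 2))*4 - 43 = (2*4)*4 - 43 = 8*4 - 43 = 32 - 43 = -11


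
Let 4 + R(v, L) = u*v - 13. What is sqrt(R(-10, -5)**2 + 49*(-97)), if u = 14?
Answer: 2*sqrt(4974) ≈ 141.05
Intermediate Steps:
R(v, L) = -17 + 14*v (R(v, L) = -4 + (14*v - 13) = -4 + (-13 + 14*v) = -17 + 14*v)
sqrt(R(-10, -5)**2 + 49*(-97)) = sqrt((-17 + 14*(-10))**2 + 49*(-97)) = sqrt((-17 - 140)**2 - 4753) = sqrt((-157)**2 - 4753) = sqrt(24649 - 4753) = sqrt(19896) = 2*sqrt(4974)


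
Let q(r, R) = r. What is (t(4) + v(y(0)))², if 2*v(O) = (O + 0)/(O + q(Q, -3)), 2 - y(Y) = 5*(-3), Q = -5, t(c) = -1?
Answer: 49/576 ≈ 0.085069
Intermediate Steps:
y(Y) = 17 (y(Y) = 2 - 5*(-3) = 2 - 1*(-15) = 2 + 15 = 17)
v(O) = O/(2*(-5 + O)) (v(O) = ((O + 0)/(O - 5))/2 = (O/(-5 + O))/2 = O/(2*(-5 + O)))
(t(4) + v(y(0)))² = (-1 + (½)*17/(-5 + 17))² = (-1 + (½)*17/12)² = (-1 + (½)*17*(1/12))² = (-1 + 17/24)² = (-7/24)² = 49/576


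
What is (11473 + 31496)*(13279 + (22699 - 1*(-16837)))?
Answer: 2269407735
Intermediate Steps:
(11473 + 31496)*(13279 + (22699 - 1*(-16837))) = 42969*(13279 + (22699 + 16837)) = 42969*(13279 + 39536) = 42969*52815 = 2269407735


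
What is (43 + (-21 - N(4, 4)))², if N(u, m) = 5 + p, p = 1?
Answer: 256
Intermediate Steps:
N(u, m) = 6 (N(u, m) = 5 + 1 = 6)
(43 + (-21 - N(4, 4)))² = (43 + (-21 - 1*6))² = (43 + (-21 - 6))² = (43 - 27)² = 16² = 256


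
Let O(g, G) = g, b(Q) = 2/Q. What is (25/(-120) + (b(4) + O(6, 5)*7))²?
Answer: 1030225/576 ≈ 1788.6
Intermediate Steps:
(25/(-120) + (b(4) + O(6, 5)*7))² = (25/(-120) + (2/4 + 6*7))² = (25*(-1/120) + (2*(¼) + 42))² = (-5/24 + (½ + 42))² = (-5/24 + 85/2)² = (1015/24)² = 1030225/576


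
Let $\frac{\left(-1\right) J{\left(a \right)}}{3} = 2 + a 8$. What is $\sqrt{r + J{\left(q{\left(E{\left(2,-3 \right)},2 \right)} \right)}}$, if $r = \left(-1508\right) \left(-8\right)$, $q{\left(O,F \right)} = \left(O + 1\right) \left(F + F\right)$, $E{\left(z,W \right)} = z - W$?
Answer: $\sqrt{11482} \approx 107.15$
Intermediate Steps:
$q{\left(O,F \right)} = 2 F \left(1 + O\right)$ ($q{\left(O,F \right)} = \left(1 + O\right) 2 F = 2 F \left(1 + O\right)$)
$J{\left(a \right)} = -6 - 24 a$ ($J{\left(a \right)} = - 3 \left(2 + a 8\right) = - 3 \left(2 + 8 a\right) = -6 - 24 a$)
$r = 12064$
$\sqrt{r + J{\left(q{\left(E{\left(2,-3 \right)},2 \right)} \right)}} = \sqrt{12064 - \left(6 + 24 \cdot 2 \cdot 2 \left(1 + \left(2 - -3\right)\right)\right)} = \sqrt{12064 - \left(6 + 24 \cdot 2 \cdot 2 \left(1 + \left(2 + 3\right)\right)\right)} = \sqrt{12064 - \left(6 + 24 \cdot 2 \cdot 2 \left(1 + 5\right)\right)} = \sqrt{12064 - \left(6 + 24 \cdot 2 \cdot 2 \cdot 6\right)} = \sqrt{12064 - 582} = \sqrt{11482}$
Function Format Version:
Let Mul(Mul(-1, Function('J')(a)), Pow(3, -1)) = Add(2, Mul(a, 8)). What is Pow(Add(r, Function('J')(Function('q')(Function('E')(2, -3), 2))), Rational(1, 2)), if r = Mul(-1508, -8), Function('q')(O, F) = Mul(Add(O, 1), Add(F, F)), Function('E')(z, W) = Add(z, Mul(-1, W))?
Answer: Pow(11482, Rational(1, 2)) ≈ 107.15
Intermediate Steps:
Function('q')(O, F) = Mul(2, F, Add(1, O)) (Function('q')(O, F) = Mul(Add(1, O), Mul(2, F)) = Mul(2, F, Add(1, O)))
Function('J')(a) = Add(-6, Mul(-24, a)) (Function('J')(a) = Mul(-3, Add(2, Mul(a, 8))) = Mul(-3, Add(2, Mul(8, a))) = Add(-6, Mul(-24, a)))
r = 12064
Pow(Add(r, Function('J')(Function('q')(Function('E')(2, -3), 2))), Rational(1, 2)) = Pow(Add(12064, Add(-6, Mul(-24, Mul(2, 2, Add(1, Add(2, Mul(-1, -3))))))), Rational(1, 2)) = Pow(Add(12064, Add(-6, Mul(-24, Mul(2, 2, Add(1, Add(2, 3)))))), Rational(1, 2)) = Pow(Add(12064, Add(-6, Mul(-24, Mul(2, 2, Add(1, 5))))), Rational(1, 2)) = Pow(Add(12064, Add(-6, Mul(-24, Mul(2, 2, 6)))), Rational(1, 2)) = Pow(Add(12064, Add(-6, Mul(-24, 24))), Rational(1, 2)) = Pow(Add(12064, Add(-6, -576)), Rational(1, 2)) = Pow(Add(12064, -582), Rational(1, 2)) = Pow(11482, Rational(1, 2))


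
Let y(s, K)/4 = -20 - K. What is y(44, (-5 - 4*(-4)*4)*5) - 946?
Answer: -2206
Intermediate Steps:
y(s, K) = -80 - 4*K (y(s, K) = 4*(-20 - K) = -80 - 4*K)
y(44, (-5 - 4*(-4)*4)*5) - 946 = (-80 - 4*(-5 - 4*(-4)*4)*5) - 946 = (-80 - 4*(-5 + 16*4)*5) - 946 = (-80 - 4*(-5 + 64)*5) - 946 = (-80 - 236*5) - 946 = (-80 - 4*295) - 946 = (-80 - 1180) - 946 = -1260 - 946 = -2206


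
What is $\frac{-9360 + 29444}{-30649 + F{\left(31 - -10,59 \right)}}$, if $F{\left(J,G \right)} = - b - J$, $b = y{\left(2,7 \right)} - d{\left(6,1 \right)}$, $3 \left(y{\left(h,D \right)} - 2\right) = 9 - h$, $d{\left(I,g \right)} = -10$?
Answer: $- \frac{60252}{92113} \approx -0.65411$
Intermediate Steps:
$y{\left(h,D \right)} = 5 - \frac{h}{3}$ ($y{\left(h,D \right)} = 2 + \frac{9 - h}{3} = 2 - \left(-3 + \frac{h}{3}\right) = 5 - \frac{h}{3}$)
$b = \frac{43}{3}$ ($b = \left(5 - \frac{2}{3}\right) - -10 = \left(5 - \frac{2}{3}\right) + 10 = \frac{13}{3} + 10 = \frac{43}{3} \approx 14.333$)
$F{\left(J,G \right)} = - \frac{43}{3} - J$ ($F{\left(J,G \right)} = \left(-1\right) \frac{43}{3} - J = - \frac{43}{3} - J$)
$\frac{-9360 + 29444}{-30649 + F{\left(31 - -10,59 \right)}} = \frac{-9360 + 29444}{-30649 - \left(\frac{136}{3} + 10\right)} = \frac{20084}{-30649 - \frac{166}{3}} = \frac{20084}{- \frac{92113}{3}} = 20084 \left(- \frac{3}{92113}\right) = - \frac{60252}{92113}$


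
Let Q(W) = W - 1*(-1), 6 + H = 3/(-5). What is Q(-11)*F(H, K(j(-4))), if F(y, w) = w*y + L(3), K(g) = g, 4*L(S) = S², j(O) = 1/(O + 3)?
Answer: -177/2 ≈ -88.500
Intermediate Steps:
j(O) = 1/(3 + O)
L(S) = S²/4
H = -33/5 (H = -6 + 3/(-5) = -6 + 3*(-⅕) = -6 - ⅗ = -33/5 ≈ -6.6000)
Q(W) = 1 + W (Q(W) = W + 1 = 1 + W)
F(y, w) = 9/4 + w*y (F(y, w) = w*y + (¼)*3² = w*y + (¼)*9 = w*y + 9/4 = 9/4 + w*y)
Q(-11)*F(H, K(j(-4))) = (1 - 11)*(9/4 - 33/5/(3 - 4)) = -10*(9/4 - 33/5/(-1)) = -10*(9/4 - 1*(-33/5)) = -10*(9/4 + 33/5) = -10*177/20 = -177/2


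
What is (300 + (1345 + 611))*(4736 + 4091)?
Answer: 19913712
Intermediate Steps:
(300 + (1345 + 611))*(4736 + 4091) = (300 + 1956)*8827 = 2256*8827 = 19913712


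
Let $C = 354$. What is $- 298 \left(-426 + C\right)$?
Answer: $21456$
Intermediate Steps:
$- 298 \left(-426 + C\right) = - 298 \left(-426 + 354\right) = \left(-298\right) \left(-72\right) = 21456$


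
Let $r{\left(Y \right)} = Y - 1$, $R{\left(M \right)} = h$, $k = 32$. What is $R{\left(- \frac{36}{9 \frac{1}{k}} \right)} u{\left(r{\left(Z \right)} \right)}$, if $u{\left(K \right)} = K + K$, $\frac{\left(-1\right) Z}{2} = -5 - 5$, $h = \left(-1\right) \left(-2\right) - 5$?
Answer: $-114$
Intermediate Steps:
$h = -3$ ($h = 2 - 5 = -3$)
$Z = 20$ ($Z = - 2 \left(-5 - 5\right) = \left(-2\right) \left(-10\right) = 20$)
$R{\left(M \right)} = -3$
$r{\left(Y \right)} = -1 + Y$
$u{\left(K \right)} = 2 K$
$R{\left(- \frac{36}{9 \frac{1}{k}} \right)} u{\left(r{\left(Z \right)} \right)} = - 3 \cdot 2 \left(-1 + 20\right) = - 3 \cdot 2 \cdot 19 = \left(-3\right) 38 = -114$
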